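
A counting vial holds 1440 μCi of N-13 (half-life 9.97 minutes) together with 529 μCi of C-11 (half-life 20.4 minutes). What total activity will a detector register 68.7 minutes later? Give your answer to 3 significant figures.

63.4 μCi

N-13: 1440 × (1/2)^(68.7/9.97) = 1440 × (1/2)^6.8907 ≈ 12.136 μCi.
C-11: 529 × (1/2)^(68.7/20.4) = 529 × (1/2)^3.3676 ≈ 51.25 μCi.
Total = 12.136 + 51.25 ≈ 63.386 μCi.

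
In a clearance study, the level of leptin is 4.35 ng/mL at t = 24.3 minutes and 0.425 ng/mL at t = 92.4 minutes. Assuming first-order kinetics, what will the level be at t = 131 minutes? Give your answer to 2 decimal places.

Over Δt = 92.4 − 24.3 = 68.1 minutes, the level fell by a factor of 4.35/0.425 ≈ 10.235.
n = log₂(10.235) ≈ 3.3555 half-lives, so t½ = 68.1/3.3555 ≈ 20.295 minutes.
From t = 92.4 to t = 131: 0.425 × (1/2)^((131−92.4)/20.295) ≈ 0.11372 ng/mL.

0.11 ng/mL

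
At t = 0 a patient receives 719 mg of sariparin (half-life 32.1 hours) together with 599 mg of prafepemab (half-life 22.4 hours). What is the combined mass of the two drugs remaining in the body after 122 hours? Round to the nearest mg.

sariparin: 719 × (1/2)^(122/32.1) = 719 × (1/2)^3.8006 ≈ 51.597 mg.
prafepemab: 599 × (1/2)^(122/22.4) = 599 × (1/2)^5.4464 ≈ 13.737 mg.
Total = 51.597 + 13.737 ≈ 65.334 mg.

65 mg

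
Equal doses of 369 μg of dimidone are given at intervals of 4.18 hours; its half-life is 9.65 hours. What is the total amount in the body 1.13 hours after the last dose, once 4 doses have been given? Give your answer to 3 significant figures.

917 μg

The 4 doses were given 13.67, 9.49, 5.31, 1.13 hours ago.
Total = 369·(1/2)^(13.67/9.65) + 369·(1/2)^(9.49/9.65) + 369·(1/2)^(5.31/9.65) + 369·(1/2)^(1.13/9.65)
      = 138.23 + 186.63 + 251.99 + 340.23 ≈ 917.08 μg.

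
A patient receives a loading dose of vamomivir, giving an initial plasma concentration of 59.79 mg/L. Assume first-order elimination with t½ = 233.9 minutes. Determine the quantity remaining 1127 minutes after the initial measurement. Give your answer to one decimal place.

2.1 mg/L

Number of half-lives: n = 1127/233.9 ≈ 4.8183.
Remaining = 59.79 × (1/2)^4.8183 = 59.79 × 0.035444 ≈ 2.1192 mg/L.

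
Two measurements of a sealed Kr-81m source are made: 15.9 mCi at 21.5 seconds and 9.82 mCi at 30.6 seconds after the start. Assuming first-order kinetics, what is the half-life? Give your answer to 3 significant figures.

13.1 seconds

Over Δt = 30.6 − 21.5 = 9.1 seconds, the level fell by a factor of 15.9/9.82 ≈ 1.6191.
n = log₂(1.6191) ≈ 0.69523 half-lives, so t½ = 9.1/0.69523 ≈ 13.089 seconds.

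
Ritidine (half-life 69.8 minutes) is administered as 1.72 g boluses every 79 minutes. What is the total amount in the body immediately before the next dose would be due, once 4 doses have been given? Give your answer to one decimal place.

The 4 doses were given 316, 237, 158, 79 minutes ago.
Total = 1.72·(1/2)^(316/69.8) + 1.72·(1/2)^(237/69.8) + 1.72·(1/2)^(158/69.8) + 1.72·(1/2)^(79/69.8)
      = 0.074593 + 0.16346 + 0.35819 + 0.78491 ≈ 1.3812 g.

1.4 g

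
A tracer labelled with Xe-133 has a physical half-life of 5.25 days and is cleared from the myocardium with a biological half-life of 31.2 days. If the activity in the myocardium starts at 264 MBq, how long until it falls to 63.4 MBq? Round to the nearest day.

1/t_eff = 1/t_phys + 1/t_biol = 1/5.25 + 1/31.2 = 0.22253 per day.
t_eff = 5.25 × 31.2 / (5.25 + 31.2) ≈ 4.4938 days.
n = log₂(264/63.4) ≈ 2.058; t = 2.058 × 4.4938 ≈ 9.2482 days.

9 days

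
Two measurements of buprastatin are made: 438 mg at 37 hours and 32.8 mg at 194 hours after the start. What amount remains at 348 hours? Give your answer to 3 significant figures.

Over Δt = 194 − 37 = 157 hours, the level fell by a factor of 438/32.8 ≈ 13.354.
n = log₂(13.354) ≈ 3.7392 half-lives, so t½ = 157/3.7392 ≈ 41.988 hours.
From t = 194 to t = 348: 32.8 × (1/2)^((348−194)/41.988) ≈ 2.581 mg.

2.58 mg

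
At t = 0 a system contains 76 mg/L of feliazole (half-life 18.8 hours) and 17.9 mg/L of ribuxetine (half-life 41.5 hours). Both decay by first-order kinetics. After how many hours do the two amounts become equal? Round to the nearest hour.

72 hours

Set 76·(1/2)^(t/18.8) = 17.9·(1/2)^(t/41.5).
Taking log₂: log₂(76/17.9) = t·(1/18.8 − 1/41.5).
log₂(4.2458) = 2.086; 1/18.8 − 1/41.5 = 0.029095.
t = 2.086 / 0.029095 ≈ 71.697 hours.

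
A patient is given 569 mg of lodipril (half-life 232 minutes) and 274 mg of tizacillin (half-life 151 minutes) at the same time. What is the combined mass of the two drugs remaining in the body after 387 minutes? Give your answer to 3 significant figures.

225 mg

lodipril: 569 × (1/2)^(387/232) = 569 × (1/2)^1.6681 ≈ 179.05 mg.
tizacillin: 274 × (1/2)^(387/151) = 274 × (1/2)^2.5629 ≈ 46.37 mg.
Total = 179.05 + 46.37 ≈ 225.42 mg.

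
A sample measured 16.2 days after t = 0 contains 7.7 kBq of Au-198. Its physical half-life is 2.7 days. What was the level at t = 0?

492.8 kBq

Number of half-lives elapsed: n = 16.2/2.7 ≈ 6.
A₀ = A × 2^n = 7.7 × 2^6 = 7.7 × 64 ≈ 492.8 kBq.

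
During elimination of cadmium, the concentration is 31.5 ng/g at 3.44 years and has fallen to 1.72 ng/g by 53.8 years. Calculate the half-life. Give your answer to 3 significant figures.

12.0 years

Over Δt = 53.8 − 3.44 = 50.36 years, the level fell by a factor of 31.5/1.72 ≈ 18.314.
n = log₂(18.314) ≈ 4.1949 half-lives, so t½ = 50.36/4.1949 ≈ 12.005 years.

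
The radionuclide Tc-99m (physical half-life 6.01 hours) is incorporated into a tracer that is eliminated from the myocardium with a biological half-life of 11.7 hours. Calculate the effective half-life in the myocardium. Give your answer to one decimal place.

4.0 hours

1/t_eff = 1/t_phys + 1/t_biol = 1/6.01 + 1/11.7 = 0.25186 per hour.
t_eff = 6.01 × 11.7 / (6.01 + 11.7) ≈ 3.9705 hours.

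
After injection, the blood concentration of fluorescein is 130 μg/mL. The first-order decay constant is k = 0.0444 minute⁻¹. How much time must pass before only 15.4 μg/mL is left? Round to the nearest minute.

48 minutes

t½ = ln 2 / k = 0.69315 / 0.0444 ≈ 15.611 minutes.
Fraction remaining = 15.4/130 ≈ 0.11846.
n = log₂(130/15.4) = ln(8.4416)/ln 2 ≈ 3.0775 half-lives.
t = n × t½ = 3.0775 × 15.611 ≈ 48.044 minutes.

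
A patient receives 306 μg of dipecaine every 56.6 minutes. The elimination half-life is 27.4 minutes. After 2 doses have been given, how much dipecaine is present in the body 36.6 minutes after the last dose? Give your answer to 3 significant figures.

The 2 doses were given 93.2, 36.6 minutes ago.
Total = 306·(1/2)^(93.2/27.4) + 306·(1/2)^(36.6/27.4)
      = 28.959 + 121.23 ≈ 150.19 μg.

150 μg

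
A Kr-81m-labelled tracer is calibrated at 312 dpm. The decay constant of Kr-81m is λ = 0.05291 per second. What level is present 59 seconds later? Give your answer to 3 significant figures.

t½ = ln 2 / λ = 0.69315 / 0.05291 ≈ 13.1 seconds.
Number of half-lives: n = 59/13.1 ≈ 4.5036.
Remaining = 312 × (1/2)^4.5036 = 312 × 0.044083 ≈ 13.754 dpm.

13.8 dpm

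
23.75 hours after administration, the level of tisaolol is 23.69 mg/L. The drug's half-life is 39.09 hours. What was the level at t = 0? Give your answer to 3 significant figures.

Number of half-lives elapsed: n = 23.75/39.09 ≈ 0.60757.
A₀ = A × 2^n = 23.69 × 2^0.60757 = 23.69 × 1.5237 ≈ 36.096 mg/L.

36.1 mg/L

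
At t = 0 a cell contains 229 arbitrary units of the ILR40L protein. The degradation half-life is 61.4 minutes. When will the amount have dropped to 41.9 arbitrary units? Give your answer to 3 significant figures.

Fraction remaining = 41.9/229 ≈ 0.18297.
n = log₂(229/41.9) = ln(5.4654)/ln 2 ≈ 2.4503 half-lives.
t = n × t½ = 2.4503 × 61.4 ≈ 150.45 minutes.

150 minutes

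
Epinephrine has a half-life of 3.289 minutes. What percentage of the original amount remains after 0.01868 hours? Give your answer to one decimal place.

79.0%

0.01868 hours = 1.1208 minutes.
n = 1.1208/3.289 ≈ 0.34077 half-lives.
Fraction remaining = (1/2)^0.34077 ≈ 0.78962, i.e. 78.962%.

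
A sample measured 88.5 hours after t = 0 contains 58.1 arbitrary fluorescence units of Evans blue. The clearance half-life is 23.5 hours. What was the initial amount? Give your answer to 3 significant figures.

790 arbitrary fluorescence units

Number of half-lives elapsed: n = 88.5/23.5 ≈ 3.766.
A₀ = A × 2^n = 58.1 × 2^3.766 = 58.1 × 13.604 ≈ 790.39 arbitrary fluorescence units.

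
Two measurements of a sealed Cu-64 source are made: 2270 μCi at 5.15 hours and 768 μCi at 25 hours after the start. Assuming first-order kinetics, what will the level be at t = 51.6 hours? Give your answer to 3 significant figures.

180 μCi

Over Δt = 25 − 5.15 = 19.85 hours, the level fell by a factor of 2270/768 ≈ 2.9557.
n = log₂(2.9557) ≈ 1.5635 half-lives, so t½ = 19.85/1.5635 ≈ 12.696 hours.
From t = 25 to t = 51.6: 768 × (1/2)^((51.6−25)/12.696) ≈ 179.74 μCi.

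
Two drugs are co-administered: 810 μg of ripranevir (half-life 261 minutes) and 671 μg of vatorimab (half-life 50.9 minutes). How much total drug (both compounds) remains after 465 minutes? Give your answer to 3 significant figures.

237 μg

ripranevir: 810 × (1/2)^(465/261) = 810 × (1/2)^1.7816 ≈ 235.6 μg.
vatorimab: 671 × (1/2)^(465/50.9) = 671 × (1/2)^9.1356 ≈ 1.193 μg.
Total = 235.6 + 1.193 ≈ 236.79 μg.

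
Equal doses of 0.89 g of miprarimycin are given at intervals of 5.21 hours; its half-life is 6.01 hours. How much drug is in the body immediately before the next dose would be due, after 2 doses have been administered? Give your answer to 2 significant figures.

The 2 doses were given 10.42, 5.21 hours ago.
Total = 0.89·(1/2)^(10.42/6.01) + 0.89·(1/2)^(5.21/6.01)
      = 0.26759 + 0.48801 ≈ 0.7556 g.

0.76 g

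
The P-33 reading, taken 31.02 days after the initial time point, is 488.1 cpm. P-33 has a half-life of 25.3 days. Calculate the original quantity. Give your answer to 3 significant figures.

Number of half-lives elapsed: n = 31.02/25.3 ≈ 1.2261.
A₀ = A × 2^n = 488.1 × 2^1.2261 = 488.1 × 2.3393 ≈ 1141.8 cpm.

1140 cpm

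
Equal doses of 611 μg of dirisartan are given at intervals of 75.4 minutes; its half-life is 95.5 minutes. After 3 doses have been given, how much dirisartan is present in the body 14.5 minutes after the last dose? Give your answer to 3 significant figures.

The 3 doses were given 165.3, 89.9, 14.5 minutes ago.
Total = 611·(1/2)^(165.3/95.5) + 611·(1/2)^(89.9/95.5) + 611·(1/2)^(14.5/95.5)
      = 184.07 + 318.17 + 549.97 ≈ 1052.2 μg.

1050 μg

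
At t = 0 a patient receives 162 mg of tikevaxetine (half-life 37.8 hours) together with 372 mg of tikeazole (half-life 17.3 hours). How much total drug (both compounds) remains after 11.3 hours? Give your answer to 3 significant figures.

tikevaxetine: 162 × (1/2)^(11.3/37.8) = 162 × (1/2)^0.29894 ≈ 131.68 mg.
tikeazole: 372 × (1/2)^(11.3/17.3) = 372 × (1/2)^0.65318 ≈ 236.55 mg.
Total = 131.68 + 236.55 ≈ 368.23 mg.

368 mg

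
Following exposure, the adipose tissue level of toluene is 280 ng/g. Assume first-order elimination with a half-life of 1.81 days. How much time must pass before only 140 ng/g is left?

1.81 days

140/280 = 1/2, so 1 half-life has elapsed.
t = 1 × 1.81 = 1.81 days.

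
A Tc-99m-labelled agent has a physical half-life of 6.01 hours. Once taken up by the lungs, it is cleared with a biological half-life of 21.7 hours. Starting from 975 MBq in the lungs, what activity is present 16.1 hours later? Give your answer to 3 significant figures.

91.0 MBq

1/t_eff = 1/t_phys + 1/t_biol = 1/6.01 + 1/21.7 = 0.21247 per hour.
t_eff = 6.01 × 21.7 / (6.01 + 21.7) ≈ 4.7065 hours.
Remaining = 975 × (1/2)^(16.1/4.7065) = 975 × (1/2)^3.4208 ≈ 91.042 MBq.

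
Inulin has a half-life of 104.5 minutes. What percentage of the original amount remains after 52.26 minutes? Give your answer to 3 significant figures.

n = 52.26/104.5 ≈ 0.5001 half-lives.
Fraction remaining = (1/2)^0.5001 ≈ 0.70706, i.e. 70.706%.

70.7%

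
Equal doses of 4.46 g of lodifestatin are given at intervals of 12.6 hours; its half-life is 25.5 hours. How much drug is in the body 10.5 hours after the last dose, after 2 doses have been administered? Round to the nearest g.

6 g

The 2 doses were given 23.1, 10.5 hours ago.
Total = 4.46·(1/2)^(23.1/25.5) + 4.46·(1/2)^(10.5/25.5)
      = 2.3803 + 3.3526 ≈ 5.7329 g.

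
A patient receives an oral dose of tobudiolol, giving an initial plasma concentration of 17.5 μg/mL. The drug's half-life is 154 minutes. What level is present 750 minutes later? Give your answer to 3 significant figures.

Number of half-lives: n = 750/154 ≈ 4.8701.
Remaining = 17.5 × (1/2)^4.8701 = 17.5 × 0.034194 ≈ 0.59839 μg/mL.

0.598 μg/mL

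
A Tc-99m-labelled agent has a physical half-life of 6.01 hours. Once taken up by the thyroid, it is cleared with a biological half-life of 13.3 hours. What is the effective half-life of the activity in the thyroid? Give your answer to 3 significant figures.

1/t_eff = 1/t_phys + 1/t_biol = 1/6.01 + 1/13.3 = 0.24158 per hour.
t_eff = 6.01 × 13.3 / (6.01 + 13.3) ≈ 4.1395 hours.

4.14 hours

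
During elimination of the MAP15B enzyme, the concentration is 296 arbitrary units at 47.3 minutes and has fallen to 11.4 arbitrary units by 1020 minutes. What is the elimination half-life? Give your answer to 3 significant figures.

207 minutes

Over Δt = 1020 − 47.3 = 972.7 minutes, the level fell by a factor of 296/11.4 ≈ 25.965.
n = log₂(25.965) ≈ 4.6985 half-lives, so t½ = 972.7/4.6985 ≈ 207.02 minutes.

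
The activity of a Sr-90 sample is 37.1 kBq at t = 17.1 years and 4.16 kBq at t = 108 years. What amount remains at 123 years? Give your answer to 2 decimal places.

Over Δt = 108 − 17.1 = 90.9 years, the level fell by a factor of 37.1/4.16 ≈ 8.9183.
n = log₂(8.9183) ≈ 3.1568 half-lives, so t½ = 90.9/3.1568 ≈ 28.795 years.
From t = 108 to t = 123: 4.16 × (1/2)^((123−108)/28.795) ≈ 2.8992 kBq.

2.90 kBq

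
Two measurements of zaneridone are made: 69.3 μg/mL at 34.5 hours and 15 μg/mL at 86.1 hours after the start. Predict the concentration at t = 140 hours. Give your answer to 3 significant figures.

Over Δt = 86.1 − 34.5 = 51.6 hours, the level fell by a factor of 69.3/15 ≈ 4.62.
n = log₂(4.62) ≈ 2.2079 half-lives, so t½ = 51.6/2.2079 ≈ 23.371 hours.
From t = 86.1 to t = 140: 15 × (1/2)^((140−86.1)/23.371) ≈ 3.0327 μg/mL.

3.03 μg/mL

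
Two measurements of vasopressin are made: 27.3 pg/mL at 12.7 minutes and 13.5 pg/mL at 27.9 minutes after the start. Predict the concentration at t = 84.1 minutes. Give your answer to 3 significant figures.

0.999 pg/mL

Over Δt = 27.9 − 12.7 = 15.2 minutes, the level fell by a factor of 27.3/13.5 ≈ 2.0222.
n = log₂(2.0222) ≈ 1.0159 half-lives, so t½ = 15.2/1.0159 ≈ 14.961 minutes.
From t = 27.9 to t = 84.1: 13.5 × (1/2)^((84.1−27.9)/14.961) ≈ 0.99901 pg/mL.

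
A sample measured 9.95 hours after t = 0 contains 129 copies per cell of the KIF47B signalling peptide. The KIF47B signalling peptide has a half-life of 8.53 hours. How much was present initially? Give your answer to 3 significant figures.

Number of half-lives elapsed: n = 9.95/8.53 ≈ 1.1665.
A₀ = A × 2^n = 129 × 2^1.1665 = 129 × 2.2446 ≈ 289.56 copies per cell.

290 copies per cell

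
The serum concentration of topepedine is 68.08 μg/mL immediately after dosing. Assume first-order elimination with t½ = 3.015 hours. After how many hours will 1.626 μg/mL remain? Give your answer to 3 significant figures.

16.2 hours

Fraction remaining = 1.626/68.08 ≈ 0.023884.
n = log₂(68.08/1.626) = ln(41.87)/ln 2 ≈ 5.3878 half-lives.
t = n × t½ = 5.3878 × 3.015 ≈ 16.244 hours.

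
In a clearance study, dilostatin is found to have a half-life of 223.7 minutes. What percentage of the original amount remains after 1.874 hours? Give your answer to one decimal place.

1.874 hours = 112.44 minutes.
n = 112.44/223.7 ≈ 0.50264 half-lives.
Fraction remaining = (1/2)^0.50264 ≈ 0.70582, i.e. 70.582%.

70.6%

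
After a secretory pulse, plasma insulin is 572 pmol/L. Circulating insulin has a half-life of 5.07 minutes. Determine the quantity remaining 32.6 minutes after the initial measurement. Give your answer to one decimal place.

Number of half-lives: n = 32.6/5.07 ≈ 6.43.
Remaining = 572 × (1/2)^6.43 = 572 × 0.011598 ≈ 6.6341 pmol/L.

6.6 pmol/L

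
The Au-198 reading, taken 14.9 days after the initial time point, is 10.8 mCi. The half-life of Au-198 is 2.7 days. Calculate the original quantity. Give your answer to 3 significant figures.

495 mCi

Number of half-lives elapsed: n = 14.9/2.7 ≈ 5.5185.
A₀ = A × 2^n = 10.8 × 2^5.5185 = 10.8 × 45.839 ≈ 495.07 mCi.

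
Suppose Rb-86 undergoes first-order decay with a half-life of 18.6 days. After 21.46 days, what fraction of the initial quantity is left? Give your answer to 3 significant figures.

n = 21.46/18.6 ≈ 1.1538 half-lives.
Fraction remaining = (1/2)^1.1538 ≈ 0.44945.

0.449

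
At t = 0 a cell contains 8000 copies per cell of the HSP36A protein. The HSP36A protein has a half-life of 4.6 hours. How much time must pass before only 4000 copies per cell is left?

4000/8000 = 1/2, so 1 half-life has elapsed.
t = 1 × 4.6 = 4.6 hours.

4.6 hours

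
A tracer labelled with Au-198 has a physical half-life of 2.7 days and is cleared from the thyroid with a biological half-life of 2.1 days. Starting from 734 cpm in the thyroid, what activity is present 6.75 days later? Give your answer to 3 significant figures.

1/t_eff = 1/t_phys + 1/t_biol = 1/2.7 + 1/2.1 = 0.84656 per day.
t_eff = 2.7 × 2.1 / (2.7 + 2.1) ≈ 1.1812 days.
Remaining = 734 × (1/2)^(6.75/1.1812) = 734 × (1/2)^5.7143 ≈ 13.981 cpm.

14.0 cpm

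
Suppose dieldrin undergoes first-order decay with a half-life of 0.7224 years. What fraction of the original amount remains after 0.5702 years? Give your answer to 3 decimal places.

n = 0.5702/0.7224 ≈ 0.78931 half-lives.
Fraction remaining = (1/2)^0.78931 ≈ 0.57862.

0.579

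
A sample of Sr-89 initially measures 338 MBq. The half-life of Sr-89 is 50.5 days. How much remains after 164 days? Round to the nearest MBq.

36 MBq

Number of half-lives: n = 164/50.5 ≈ 3.2475.
Remaining = 338 × (1/2)^3.2475 = 338 × 0.10529 ≈ 35.589 MBq.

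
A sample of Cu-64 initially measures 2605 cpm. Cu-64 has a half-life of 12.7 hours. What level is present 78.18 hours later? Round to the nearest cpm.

37 cpm

Number of half-lives: n = 78.18/12.7 ≈ 6.1559.
Remaining = 2605 × (1/2)^6.1559 = 2605 × 0.014025 ≈ 36.534 cpm.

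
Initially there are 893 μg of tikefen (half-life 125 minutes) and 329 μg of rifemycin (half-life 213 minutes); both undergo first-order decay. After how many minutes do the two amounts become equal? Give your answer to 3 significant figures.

436 minutes

Set 893·(1/2)^(t/125) = 329·(1/2)^(t/213).
Taking log₂: log₂(893/329) = t·(1/125 − 1/213).
log₂(2.7143) = 1.4406; 1/125 − 1/213 = 0.0033052.
t = 1.4406 / 0.0033052 ≈ 435.86 minutes.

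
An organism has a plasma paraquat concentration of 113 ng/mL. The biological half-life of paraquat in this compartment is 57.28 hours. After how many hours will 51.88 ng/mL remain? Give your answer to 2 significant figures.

Fraction remaining = 51.88/113 ≈ 0.45912.
n = log₂(113/51.88) = ln(2.1781)/ln 2 ≈ 1.1231 half-lives.
t = n × t½ = 1.1231 × 57.28 ≈ 64.33 hours.

64 hours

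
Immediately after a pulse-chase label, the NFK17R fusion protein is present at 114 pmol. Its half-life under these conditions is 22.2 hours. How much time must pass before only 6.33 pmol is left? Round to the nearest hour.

Fraction remaining = 6.33/114 ≈ 0.055526.
n = log₂(114/6.33) = ln(18.009)/ln 2 ≈ 4.1707 half-lives.
t = n × t½ = 4.1707 × 22.2 ≈ 92.589 hours.

93 hours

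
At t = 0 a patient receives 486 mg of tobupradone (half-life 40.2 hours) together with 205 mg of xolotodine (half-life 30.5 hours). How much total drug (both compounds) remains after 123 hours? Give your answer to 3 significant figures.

tobupradone: 486 × (1/2)^(123/40.2) = 486 × (1/2)^3.0597 ≈ 58.287 mg.
xolotodine: 205 × (1/2)^(123/30.5) = 205 × (1/2)^4.0328 ≈ 12.525 mg.
Total = 58.287 + 12.525 ≈ 70.812 mg.

70.8 mg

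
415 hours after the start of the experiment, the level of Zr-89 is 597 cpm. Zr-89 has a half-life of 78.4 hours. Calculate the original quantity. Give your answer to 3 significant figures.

Number of half-lives elapsed: n = 415/78.4 ≈ 5.2934.
A₀ = A × 2^n = 597 × 2^5.2934 = 597 × 39.216 ≈ 23412 cpm.

23400 cpm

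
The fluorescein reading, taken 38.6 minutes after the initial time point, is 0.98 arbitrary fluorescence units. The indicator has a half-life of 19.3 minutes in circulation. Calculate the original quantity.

Number of half-lives elapsed: n = 38.6/19.3 ≈ 2.
A₀ = A × 2^n = 0.98 × 2^2 = 0.98 × 4 ≈ 3.92 arbitrary fluorescence units.

3.92 arbitrary fluorescence units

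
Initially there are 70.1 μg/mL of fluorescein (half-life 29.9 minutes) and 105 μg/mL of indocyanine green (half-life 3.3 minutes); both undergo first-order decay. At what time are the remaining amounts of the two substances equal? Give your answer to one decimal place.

2.2 minutes

Set 70.1·(1/2)^(t/29.9) = 105·(1/2)^(t/3.3).
Taking log₂: log₂(70.1/105) = t·(1/29.9 − 1/3.3).
log₂(0.66762) = -0.5829; 1/29.9 − 1/3.3 = -0.26959.
t = -0.5829 / -0.26959 ≈ 2.1622 minutes.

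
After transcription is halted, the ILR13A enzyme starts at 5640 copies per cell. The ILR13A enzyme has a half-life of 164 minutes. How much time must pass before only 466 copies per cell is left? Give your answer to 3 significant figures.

Fraction remaining = 466/5640 ≈ 0.082624.
n = log₂(5640/466) = ln(12.103)/ln 2 ≈ 3.5973 half-lives.
t = n × t½ = 3.5973 × 164 ≈ 589.96 minutes.

590 minutes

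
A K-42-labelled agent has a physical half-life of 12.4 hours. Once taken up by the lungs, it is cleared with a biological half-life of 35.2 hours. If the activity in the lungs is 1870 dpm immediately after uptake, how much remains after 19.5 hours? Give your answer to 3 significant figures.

428 dpm

1/t_eff = 1/t_phys + 1/t_biol = 1/12.4 + 1/35.2 = 0.10905 per hour.
t_eff = 12.4 × 35.2 / (12.4 + 35.2) ≈ 9.1697 hours.
Remaining = 1870 × (1/2)^(19.5/9.1697) = 1870 × (1/2)^2.1266 ≈ 428.24 dpm.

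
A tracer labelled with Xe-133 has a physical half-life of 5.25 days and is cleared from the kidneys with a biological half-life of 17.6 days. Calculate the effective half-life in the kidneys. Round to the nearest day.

4 days

1/t_eff = 1/t_phys + 1/t_biol = 1/5.25 + 1/17.6 = 0.24729 per day.
t_eff = 5.25 × 17.6 / (5.25 + 17.6) ≈ 4.0438 days.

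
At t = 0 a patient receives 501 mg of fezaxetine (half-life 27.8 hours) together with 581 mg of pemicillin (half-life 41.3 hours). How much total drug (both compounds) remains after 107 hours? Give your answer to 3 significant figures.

fezaxetine: 501 × (1/2)^(107/27.8) = 501 × (1/2)^3.8489 ≈ 34.769 mg.
pemicillin: 581 × (1/2)^(107/41.3) = 581 × (1/2)^2.5908 ≈ 96.442 mg.
Total = 34.769 + 96.442 ≈ 131.21 mg.

131 mg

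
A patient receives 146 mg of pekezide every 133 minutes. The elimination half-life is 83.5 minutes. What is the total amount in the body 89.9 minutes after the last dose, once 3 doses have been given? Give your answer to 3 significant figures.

The 3 doses were given 355.9, 222.9, 89.9 minutes ago.
Total = 146·(1/2)^(355.9/83.5) + 146·(1/2)^(222.9/83.5) + 146·(1/2)^(89.9/83.5)
      = 7.6082 + 22.949 + 69.223 ≈ 99.78 mg.

99.8 mg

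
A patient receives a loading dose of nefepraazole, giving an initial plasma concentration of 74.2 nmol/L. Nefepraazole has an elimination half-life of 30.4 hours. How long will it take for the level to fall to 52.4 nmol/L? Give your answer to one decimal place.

Fraction remaining = 52.4/74.2 ≈ 0.7062.
n = log₂(74.2/52.4) = ln(1.416)/ln 2 ≈ 0.50185 half-lives.
t = n × t½ = 0.50185 × 30.4 ≈ 15.256 hours.

15.3 hours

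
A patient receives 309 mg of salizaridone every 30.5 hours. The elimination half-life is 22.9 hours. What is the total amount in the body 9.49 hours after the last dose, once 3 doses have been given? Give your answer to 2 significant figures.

The 3 doses were given 70.49, 39.99, 9.49 hours ago.
Total = 309·(1/2)^(70.49/22.9) + 309·(1/2)^(39.99/22.9) + 309·(1/2)^(9.49/22.9)
      = 36.588 + 92.103 + 231.85 ≈ 360.54 mg.

360 mg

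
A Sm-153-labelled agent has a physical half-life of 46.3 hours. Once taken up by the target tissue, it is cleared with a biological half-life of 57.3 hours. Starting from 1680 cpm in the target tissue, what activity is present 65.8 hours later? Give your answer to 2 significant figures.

280 cpm

1/t_eff = 1/t_phys + 1/t_biol = 1/46.3 + 1/57.3 = 0.03905 per hour.
t_eff = 46.3 × 57.3 / (46.3 + 57.3) ≈ 25.608 hours.
Remaining = 1680 × (1/2)^(65.8/25.608) = 1680 × (1/2)^2.5695 ≈ 283.02 cpm.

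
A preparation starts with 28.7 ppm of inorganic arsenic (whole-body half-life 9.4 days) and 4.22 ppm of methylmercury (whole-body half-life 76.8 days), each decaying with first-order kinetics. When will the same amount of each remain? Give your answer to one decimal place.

29.6 days

Set 28.7·(1/2)^(t/9.4) = 4.22·(1/2)^(t/76.8).
Taking log₂: log₂(28.7/4.22) = t·(1/9.4 − 1/76.8).
log₂(6.8009) = 2.7657; 1/9.4 − 1/76.8 = 0.093362.
t = 2.7657 / 0.093362 ≈ 29.624 days.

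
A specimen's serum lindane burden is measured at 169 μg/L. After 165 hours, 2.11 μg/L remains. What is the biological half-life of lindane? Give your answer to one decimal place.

26.1 hours

A/A₀ = 2.11/169 ≈ 0.012485.
n = log₂(80.095) ≈ 6.3236 half-lives elapsed in 165 hours.
t½ = 165/6.3236 ≈ 26.093 hours.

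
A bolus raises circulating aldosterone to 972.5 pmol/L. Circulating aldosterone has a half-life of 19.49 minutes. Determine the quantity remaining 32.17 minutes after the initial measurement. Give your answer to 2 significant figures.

Number of half-lives: n = 32.17/19.49 ≈ 1.6506.
Remaining = 972.5 × (1/2)^1.6506 = 972.5 × 0.31851 ≈ 309.75 pmol/L.

310 pmol/L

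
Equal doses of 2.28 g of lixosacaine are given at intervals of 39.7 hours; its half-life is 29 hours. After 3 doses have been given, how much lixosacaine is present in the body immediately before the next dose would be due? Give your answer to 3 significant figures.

The 3 doses were given 119.1, 79.4, 39.7 hours ago.
Total = 2.28·(1/2)^(119.1/29) + 2.28·(1/2)^(79.4/29) + 2.28·(1/2)^(39.7/29)
      = 0.13232 + 0.34177 + 0.88274 ≈ 1.3568 g.

1.36 g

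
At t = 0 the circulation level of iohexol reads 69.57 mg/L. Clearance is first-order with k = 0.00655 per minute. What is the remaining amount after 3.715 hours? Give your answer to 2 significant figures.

t½ = ln 2 / k = 0.69315 / 0.00655 ≈ 105.82 minutes.
Convert the elapsed time: 3.715 hours = 222.9 minutes.
Number of half-lives: n = 222.9/105.82 ≈ 2.1063.
Remaining = 69.57 × (1/2)^2.1063 = 69.57 × 0.23224 ≈ 16.157 mg/L.

16 mg/L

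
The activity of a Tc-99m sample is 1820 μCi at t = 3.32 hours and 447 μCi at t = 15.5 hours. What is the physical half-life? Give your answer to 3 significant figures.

6.01 hours

Over Δt = 15.5 − 3.32 = 12.18 hours, the level fell by a factor of 1820/447 ≈ 4.0716.
n = log₂(4.0716) ≈ 2.0256 half-lives, so t½ = 12.18/2.0256 ≈ 6.0131 hours.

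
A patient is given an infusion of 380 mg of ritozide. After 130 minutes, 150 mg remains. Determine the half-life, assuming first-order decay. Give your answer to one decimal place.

96.9 minutes

A/A₀ = 150/380 ≈ 0.39474.
n = log₂(2.5333) ≈ 1.341 half-lives elapsed in 130 minutes.
t½ = 130/1.341 ≈ 96.94 minutes.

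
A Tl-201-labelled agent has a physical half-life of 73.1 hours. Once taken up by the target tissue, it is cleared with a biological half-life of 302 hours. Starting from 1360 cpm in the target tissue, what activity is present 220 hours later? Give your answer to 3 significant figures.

1/t_eff = 1/t_phys + 1/t_biol = 1/73.1 + 1/302 = 0.016991 per hour.
t_eff = 73.1 × 302 / (73.1 + 302) ≈ 58.854 hours.
Remaining = 1360 × (1/2)^(220/58.854) = 1360 × (1/2)^3.7381 ≈ 101.92 cpm.

102 cpm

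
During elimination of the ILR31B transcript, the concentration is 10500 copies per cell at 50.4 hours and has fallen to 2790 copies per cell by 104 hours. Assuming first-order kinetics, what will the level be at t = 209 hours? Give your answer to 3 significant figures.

208 copies per cell

Over Δt = 104 − 50.4 = 53.6 hours, the level fell by a factor of 10500/2790 ≈ 3.7634.
n = log₂(3.7634) ≈ 1.9121 half-lives, so t½ = 53.6/1.9121 ≈ 28.033 hours.
From t = 104 to t = 209: 2790 × (1/2)^((209−104)/28.033) ≈ 208 copies per cell.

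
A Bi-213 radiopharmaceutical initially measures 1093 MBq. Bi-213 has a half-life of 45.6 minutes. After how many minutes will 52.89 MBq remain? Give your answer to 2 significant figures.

200 minutes

Fraction remaining = 52.89/1093 ≈ 0.04839.
n = log₂(1093/52.89) = ln(20.666)/ln 2 ≈ 4.3692 half-lives.
t = n × t½ = 4.3692 × 45.6 ≈ 199.23 minutes.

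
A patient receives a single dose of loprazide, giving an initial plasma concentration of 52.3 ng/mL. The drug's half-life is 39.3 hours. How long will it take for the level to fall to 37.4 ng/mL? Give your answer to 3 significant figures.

Fraction remaining = 37.4/52.3 ≈ 0.71511.
n = log₂(52.3/37.4) = ln(1.3984)/ln 2 ≈ 0.48377 half-lives.
t = n × t½ = 0.48377 × 39.3 ≈ 19.012 hours.

19.0 hours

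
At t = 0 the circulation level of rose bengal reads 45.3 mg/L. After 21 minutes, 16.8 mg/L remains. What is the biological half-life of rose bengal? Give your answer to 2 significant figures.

15 minutes

A/A₀ = 16.8/45.3 ≈ 0.37086.
n = log₂(2.6964) ≈ 1.431 half-lives elapsed in 21 minutes.
t½ = 21/1.431 ≈ 14.675 minutes.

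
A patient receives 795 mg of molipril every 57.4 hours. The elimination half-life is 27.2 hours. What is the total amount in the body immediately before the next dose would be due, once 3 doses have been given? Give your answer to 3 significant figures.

237 mg

The 3 doses were given 172.2, 114.8, 57.4 hours ago.
Total = 795·(1/2)^(172.2/27.2) + 795·(1/2)^(114.8/27.2) + 795·(1/2)^(57.4/27.2)
      = 9.876 + 42.643 + 184.12 ≈ 236.64 mg.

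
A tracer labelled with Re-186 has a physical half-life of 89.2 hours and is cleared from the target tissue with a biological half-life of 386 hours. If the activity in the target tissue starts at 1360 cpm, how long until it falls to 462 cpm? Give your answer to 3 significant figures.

113 hours

1/t_eff = 1/t_phys + 1/t_biol = 1/89.2 + 1/386 = 0.013801 per hour.
t_eff = 89.2 × 386 / (89.2 + 386) ≈ 72.456 hours.
n = log₂(1360/462) ≈ 1.5576; t = 1.5576 × 72.456 ≈ 112.86 hours.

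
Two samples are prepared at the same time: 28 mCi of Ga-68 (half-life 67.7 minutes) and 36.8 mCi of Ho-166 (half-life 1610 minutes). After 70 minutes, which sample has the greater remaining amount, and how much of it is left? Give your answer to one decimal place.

Ho-166, 35.7 mCi

Ga-68: 28 × (1/2)^1.034 ≈ 13.674 mCi.
Ho-166: 36.8 × (1/2)^0.043478 ≈ 35.708 mCi.
Ho-166 has more remaining, at ≈ 35.708 mCi.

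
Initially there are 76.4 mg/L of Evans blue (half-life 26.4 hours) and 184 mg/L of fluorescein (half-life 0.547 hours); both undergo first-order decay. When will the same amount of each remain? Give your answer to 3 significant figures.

Set 76.4·(1/2)^(t/26.4) = 184·(1/2)^(t/0.547).
Taking log₂: log₂(76.4/184) = t·(1/26.4 − 1/0.547).
log₂(0.41522) = -1.2681; 1/26.4 − 1/0.547 = -1.7903.
t = -1.2681 / -1.7903 ≈ 0.70831 hours.

0.708 hours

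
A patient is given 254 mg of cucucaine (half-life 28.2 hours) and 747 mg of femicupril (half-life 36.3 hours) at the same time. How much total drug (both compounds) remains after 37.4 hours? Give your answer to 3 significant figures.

467 mg

cucucaine: 254 × (1/2)^(37.4/28.2) = 254 × (1/2)^1.3262 ≈ 101.3 mg.
femicupril: 747 × (1/2)^(37.4/36.3) = 747 × (1/2)^1.0303 ≈ 365.74 mg.
Total = 101.3 + 365.74 ≈ 467.03 mg.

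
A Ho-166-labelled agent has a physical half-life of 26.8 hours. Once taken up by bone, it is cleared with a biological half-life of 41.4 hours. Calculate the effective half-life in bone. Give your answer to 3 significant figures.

1/t_eff = 1/t_phys + 1/t_biol = 1/26.8 + 1/41.4 = 0.061468 per hour.
t_eff = 26.8 × 41.4 / (26.8 + 41.4) ≈ 16.269 hours.

16.3 hours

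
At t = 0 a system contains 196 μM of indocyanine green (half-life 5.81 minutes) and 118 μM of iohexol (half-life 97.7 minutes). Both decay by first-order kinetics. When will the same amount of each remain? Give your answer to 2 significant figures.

4.5 minutes

Set 196·(1/2)^(t/5.81) = 118·(1/2)^(t/97.7).
Taking log₂: log₂(196/118) = t·(1/5.81 − 1/97.7).
log₂(1.661) = 0.73207; 1/5.81 − 1/97.7 = 0.16188.
t = 0.73207 / 0.16188 ≈ 4.5222 minutes.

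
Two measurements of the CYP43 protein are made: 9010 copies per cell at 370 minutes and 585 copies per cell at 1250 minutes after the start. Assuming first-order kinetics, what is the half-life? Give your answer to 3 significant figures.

Over Δt = 1250 − 370 = 880 minutes, the level fell by a factor of 9010/585 ≈ 15.402.
n = log₂(15.402) ≈ 3.945 half-lives, so t½ = 880/3.945 ≈ 223.07 minutes.

223 minutes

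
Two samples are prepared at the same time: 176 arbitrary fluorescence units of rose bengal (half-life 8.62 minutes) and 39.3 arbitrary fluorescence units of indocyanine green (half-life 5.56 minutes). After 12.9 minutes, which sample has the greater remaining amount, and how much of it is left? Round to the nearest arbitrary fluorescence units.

rose bengal: 176 × (1/2)^1.4965 ≈ 62.376 arbitrary fluorescence units.
indocyanine green: 39.3 × (1/2)^2.3201 ≈ 7.8697 arbitrary fluorescence units.
Rose bengal has more remaining, at ≈ 62.376 arbitrary fluorescence units.

rose bengal, 62 arbitrary fluorescence units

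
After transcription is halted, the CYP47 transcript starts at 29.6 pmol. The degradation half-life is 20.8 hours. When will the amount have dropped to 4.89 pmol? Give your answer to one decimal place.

Fraction remaining = 4.89/29.6 ≈ 0.1652.
n = log₂(29.6/4.89) = ln(6.0532)/ln 2 ≈ 2.5977 half-lives.
t = n × t½ = 2.5977 × 20.8 ≈ 54.032 hours.

54.0 hours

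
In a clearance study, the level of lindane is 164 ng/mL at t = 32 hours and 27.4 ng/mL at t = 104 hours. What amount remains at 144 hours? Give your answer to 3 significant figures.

10.1 ng/mL

Over Δt = 104 − 32 = 72 hours, the level fell by a factor of 164/27.4 ≈ 5.9854.
n = log₂(5.9854) ≈ 2.5814 half-lives, so t½ = 72/2.5814 ≈ 27.891 hours.
From t = 104 to t = 144: 27.4 × (1/2)^((144−104)/27.891) ≈ 10.14 ng/mL.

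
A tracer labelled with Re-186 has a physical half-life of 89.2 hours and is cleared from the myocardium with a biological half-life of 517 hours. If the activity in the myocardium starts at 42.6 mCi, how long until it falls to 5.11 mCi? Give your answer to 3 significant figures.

1/t_eff = 1/t_phys + 1/t_biol = 1/89.2 + 1/517 = 0.013145 per hour.
t_eff = 89.2 × 517 / (89.2 + 517) ≈ 76.075 hours.
n = log₂(42.6/5.11) ≈ 3.0595; t = 3.0595 × 76.075 ≈ 232.75 hours.

233 hours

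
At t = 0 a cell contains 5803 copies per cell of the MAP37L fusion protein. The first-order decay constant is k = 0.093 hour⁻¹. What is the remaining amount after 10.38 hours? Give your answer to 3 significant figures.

t½ = ln 2 / k = 0.69315 / 0.093 ≈ 7.4532 hours.
Number of half-lives: n = 10.38/7.4532 ≈ 1.3927.
Remaining = 5803 × (1/2)^1.3927 = 5803 × 0.38085 ≈ 2210.1 copies per cell.

2210 copies per cell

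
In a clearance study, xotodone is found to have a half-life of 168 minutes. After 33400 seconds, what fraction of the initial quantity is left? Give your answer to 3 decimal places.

0.101

33400 seconds = 556.667 minutes.
n = 556.667/168 ≈ 3.3135 half-lives.
Fraction remaining = (1/2)^3.3135 ≈ 0.10059.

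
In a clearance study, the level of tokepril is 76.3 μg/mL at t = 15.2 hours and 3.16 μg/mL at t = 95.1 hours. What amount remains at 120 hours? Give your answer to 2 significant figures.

1.2 μg/mL

Over Δt = 95.1 − 15.2 = 79.9 hours, the level fell by a factor of 76.3/3.16 ≈ 24.146.
n = log₂(24.146) ≈ 4.5937 half-lives, so t½ = 79.9/4.5937 ≈ 17.393 hours.
From t = 95.1 to t = 120: 3.16 × (1/2)^((120−95.1)/17.393) ≈ 1.1715 μg/mL.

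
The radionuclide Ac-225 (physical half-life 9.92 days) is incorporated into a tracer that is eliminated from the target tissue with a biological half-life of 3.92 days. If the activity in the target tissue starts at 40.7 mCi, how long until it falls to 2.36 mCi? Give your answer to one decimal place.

11.5 days

1/t_eff = 1/t_phys + 1/t_biol = 1/9.92 + 1/3.92 = 0.35591 per day.
t_eff = 9.92 × 3.92 / (9.92 + 3.92) ≈ 2.8097 days.
n = log₂(40.7/2.36) ≈ 4.1082; t = 4.1082 × 2.8097 ≈ 11.543 days.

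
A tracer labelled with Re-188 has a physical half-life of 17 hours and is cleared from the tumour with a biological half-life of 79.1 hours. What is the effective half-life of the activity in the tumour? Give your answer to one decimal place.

14.0 hours

1/t_eff = 1/t_phys + 1/t_biol = 1/17 + 1/79.1 = 0.071466 per hour.
t_eff = 17 × 79.1 / (17 + 79.1) ≈ 13.993 hours.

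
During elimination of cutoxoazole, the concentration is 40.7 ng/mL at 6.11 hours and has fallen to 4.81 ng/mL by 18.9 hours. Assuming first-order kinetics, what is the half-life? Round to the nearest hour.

Over Δt = 18.9 − 6.11 = 12.79 hours, the level fell by a factor of 40.7/4.81 ≈ 8.4615.
n = log₂(8.4615) ≈ 3.0809 half-lives, so t½ = 12.79/3.0809 ≈ 4.1514 hours.

4 hours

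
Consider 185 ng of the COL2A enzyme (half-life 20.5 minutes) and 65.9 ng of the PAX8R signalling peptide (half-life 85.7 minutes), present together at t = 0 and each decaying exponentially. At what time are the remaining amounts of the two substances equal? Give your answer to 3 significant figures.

40.1 minutes

Set 185·(1/2)^(t/20.5) = 65.9·(1/2)^(t/85.7).
Taking log₂: log₂(185/65.9) = t·(1/20.5 − 1/85.7).
log₂(2.8073) = 1.4892; 1/20.5 − 1/85.7 = 0.037112.
t = 1.4892 / 0.037112 ≈ 40.127 minutes.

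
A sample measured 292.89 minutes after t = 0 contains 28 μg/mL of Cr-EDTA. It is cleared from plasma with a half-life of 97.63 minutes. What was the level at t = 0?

Number of half-lives elapsed: n = 292.89/97.63 ≈ 3.
A₀ = A × 2^n = 28 × 2^3 = 28 × 8 ≈ 224 μg/mL.

224 μg/mL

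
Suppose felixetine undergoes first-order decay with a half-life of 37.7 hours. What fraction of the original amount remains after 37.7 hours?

0.5

n = 37.7/37.7 ≈ 1 half-life.
Fraction remaining = (1/2)^1 ≈ 0.5.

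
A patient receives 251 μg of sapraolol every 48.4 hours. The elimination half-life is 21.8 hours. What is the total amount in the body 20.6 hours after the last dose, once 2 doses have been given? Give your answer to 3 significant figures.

158 μg

The 2 doses were given 69, 20.6 hours ago.
Total = 251·(1/2)^(69/21.8) + 251·(1/2)^(20.6/21.8)
      = 27.982 + 130.38 ≈ 158.36 μg.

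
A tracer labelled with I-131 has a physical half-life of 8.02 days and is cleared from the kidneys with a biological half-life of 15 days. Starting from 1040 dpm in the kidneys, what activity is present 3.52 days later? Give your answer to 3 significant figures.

1/t_eff = 1/t_phys + 1/t_biol = 1/8.02 + 1/15 = 0.19135 per day.
t_eff = 8.02 × 15 / (8.02 + 15) ≈ 5.2259 days.
Remaining = 1040 × (1/2)^(3.52/5.2259) = 1040 × (1/2)^0.67357 ≈ 652.03 dpm.

652 dpm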